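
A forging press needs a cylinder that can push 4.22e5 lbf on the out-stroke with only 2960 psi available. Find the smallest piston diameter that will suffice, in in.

D ≈ 13.5 in

Extension force acts on the full piston face: F = P × (π/4)D².
D = √(4F / (πP)) = √(4 × 4.22e5 lbf / (π × 2960 psi))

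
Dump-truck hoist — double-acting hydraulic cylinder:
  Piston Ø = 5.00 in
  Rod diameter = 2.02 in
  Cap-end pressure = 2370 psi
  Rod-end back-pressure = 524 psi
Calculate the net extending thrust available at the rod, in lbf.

Cap-side area A_cap = π/4 × (5.00 in)² = 19.63 in^2
Rod-side annular area A_ann = π/4 × (5.00² − 2.02²) = 16.43 in^2
Net thrust = P_cap·A_cap − P_rod·A_ann = 46530 lbf − 8609 lbf

F ≈ 37900 lbf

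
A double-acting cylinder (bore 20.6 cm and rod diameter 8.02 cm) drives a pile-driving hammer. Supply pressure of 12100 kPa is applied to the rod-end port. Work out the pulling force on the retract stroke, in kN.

F ≈ 342 kN

Rod-side annular area A_ann = π/4 × (20.6² − 8.02²) = 282.8 cm^2
On retraction the pressure acts on the annular area (bore minus rod).
F = P × A_ann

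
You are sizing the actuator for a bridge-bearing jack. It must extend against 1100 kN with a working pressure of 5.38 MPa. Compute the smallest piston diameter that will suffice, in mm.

Extension force acts on the full piston face: F = P × (π/4)D².
D = √(4F / (πP)) = √(4 × 1100 kN / (π × 5.38 MPa))

D ≈ 510 mm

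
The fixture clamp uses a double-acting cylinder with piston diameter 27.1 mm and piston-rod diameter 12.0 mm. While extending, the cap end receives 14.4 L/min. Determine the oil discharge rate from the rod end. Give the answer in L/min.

Cap-side area A_cap = π/4 × (27.1 mm)² = 576.8 mm^2
Rod-side annular area A_ann = π/4 × (27.1² − 12.0²) = 463.7 mm^2
Piston speed v = Q_in/A_cap; rod-end outflow Q_out = v × A_ann = Q_in × A_ann/A_cap.

Q_out ≈ 11.6 L/min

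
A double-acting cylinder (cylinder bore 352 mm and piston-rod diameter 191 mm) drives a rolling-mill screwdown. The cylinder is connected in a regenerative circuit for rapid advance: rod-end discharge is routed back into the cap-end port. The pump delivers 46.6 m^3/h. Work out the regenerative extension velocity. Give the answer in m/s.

v ≈ 0.452 m/s

In regeneration the rod-end outflow joins the pump flow into the cap end, so the net volume the pump must supply per unit advance equals the rod cross-section area.
Rod cross-section A_rod = π/4 × (191 mm)² = 28650 mm^2
v = Q_pump / A_rod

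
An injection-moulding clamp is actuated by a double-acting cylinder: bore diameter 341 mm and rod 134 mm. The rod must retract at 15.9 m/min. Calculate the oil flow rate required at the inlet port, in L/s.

Q ≈ 20.5 L/s

Rod-side annular area A_ann = π/4 × (341² − 134²) = 77220 mm^2
Q = A × v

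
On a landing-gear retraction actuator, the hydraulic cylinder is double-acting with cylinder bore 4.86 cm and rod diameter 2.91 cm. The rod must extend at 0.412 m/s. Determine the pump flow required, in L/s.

Q ≈ 0.764 L/s

Cap-side area A_cap = π/4 × (4.86 cm)² = 18.55 cm^2
Q = A × v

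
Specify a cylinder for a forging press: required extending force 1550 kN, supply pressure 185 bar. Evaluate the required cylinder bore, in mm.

D ≈ 327 mm

Extension force acts on the full piston face: F = P × (π/4)D².
D = √(4F / (πP)) = √(4 × 1550 kN / (π × 185 bar))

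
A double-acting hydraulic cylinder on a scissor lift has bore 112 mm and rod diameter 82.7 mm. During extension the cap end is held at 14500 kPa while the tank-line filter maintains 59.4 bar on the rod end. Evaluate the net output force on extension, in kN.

F ≈ 116 kN

Cap-side area A_cap = π/4 × (112 mm)² = 9852 mm^2
Rod-side annular area A_ann = π/4 × (112² − 82.7²) = 4480 mm^2
Net thrust = P_cap·A_cap − P_rod·A_ann = 142.9 kN − 26.61 kN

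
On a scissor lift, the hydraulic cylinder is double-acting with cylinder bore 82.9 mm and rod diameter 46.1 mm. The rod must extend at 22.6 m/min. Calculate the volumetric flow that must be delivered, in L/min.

Q ≈ 122 L/min

Cap-side area A_cap = π/4 × (82.9 mm)² = 5398 mm^2
Q = A × v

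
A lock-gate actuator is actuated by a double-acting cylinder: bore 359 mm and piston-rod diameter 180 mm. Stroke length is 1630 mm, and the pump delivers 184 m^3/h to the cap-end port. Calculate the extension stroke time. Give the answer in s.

t ≈ 3.23 s

Cap-side area A_cap = π/4 × (359 mm)² = 1.012e5 mm^2
Swept volume V = A × L; t = V / Q = A·L / Q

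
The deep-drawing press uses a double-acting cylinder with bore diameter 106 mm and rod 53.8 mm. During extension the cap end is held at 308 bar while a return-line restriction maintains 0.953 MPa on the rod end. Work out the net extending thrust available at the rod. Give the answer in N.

F ≈ 2.66e5 N

Cap-side area A_cap = π/4 × (106 mm)² = 8825 mm^2
Rod-side annular area A_ann = π/4 × (106² − 53.8²) = 6551 mm^2
Net thrust = P_cap·A_cap − P_rod·A_ann = 2.718e5 N − 6244 N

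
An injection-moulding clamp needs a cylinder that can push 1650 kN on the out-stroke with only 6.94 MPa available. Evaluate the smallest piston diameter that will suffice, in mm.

D ≈ 550 mm

Extension force acts on the full piston face: F = P × (π/4)D².
D = √(4F / (πP)) = √(4 × 1650 kN / (π × 6.94 MPa))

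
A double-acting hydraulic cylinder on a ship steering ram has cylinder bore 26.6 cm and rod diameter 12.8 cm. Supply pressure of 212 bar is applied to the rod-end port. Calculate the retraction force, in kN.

F ≈ 905 kN

Rod-side annular area A_ann = π/4 × (26.6² − 12.8²) = 427.0 cm^2
On retraction the pressure acts on the annular area (bore minus rod).
F = P × A_ann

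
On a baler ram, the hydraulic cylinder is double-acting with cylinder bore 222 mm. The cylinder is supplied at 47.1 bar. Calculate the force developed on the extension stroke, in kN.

F ≈ 182 kN

Cap-side area A_cap = π/4 × (222 mm)² = 38710 mm^2
F = P × A_cap = 47.1 bar × A_cap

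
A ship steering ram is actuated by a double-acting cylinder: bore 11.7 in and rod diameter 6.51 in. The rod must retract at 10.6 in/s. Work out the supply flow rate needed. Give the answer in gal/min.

Q ≈ 204 gal/min

Rod-side annular area A_ann = π/4 × (11.7² − 6.51²) = 74.23 in^2
Q = A × v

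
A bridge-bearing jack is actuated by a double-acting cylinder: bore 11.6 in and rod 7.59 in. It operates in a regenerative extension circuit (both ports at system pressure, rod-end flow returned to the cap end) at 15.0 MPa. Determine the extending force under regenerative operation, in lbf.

F ≈ 98400 lbf

With equal pressure on both faces, forces on the annular region cancel; the net push is pressure × rod cross-section.
Rod cross-section A_rod = π/4 × (7.59 in)² = 45.25 in^2
F = P × A_rod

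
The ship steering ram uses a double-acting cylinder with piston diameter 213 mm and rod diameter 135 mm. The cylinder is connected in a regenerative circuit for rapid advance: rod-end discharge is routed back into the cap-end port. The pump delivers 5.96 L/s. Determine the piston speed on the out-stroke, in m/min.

v ≈ 25.0 m/min

In regeneration the rod-end outflow joins the pump flow into the cap end, so the net volume the pump must supply per unit advance equals the rod cross-section area.
Rod cross-section A_rod = π/4 × (135 mm)² = 14310 mm^2
v = Q_pump / A_rod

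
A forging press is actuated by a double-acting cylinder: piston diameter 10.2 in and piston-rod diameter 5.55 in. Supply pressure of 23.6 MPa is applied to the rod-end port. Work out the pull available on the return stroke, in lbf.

F ≈ 1.97e5 lbf

Rod-side annular area A_ann = π/4 × (10.2² − 5.55²) = 57.52 in^2
On retraction the pressure acts on the annular area (bore minus rod).
F = P × A_ann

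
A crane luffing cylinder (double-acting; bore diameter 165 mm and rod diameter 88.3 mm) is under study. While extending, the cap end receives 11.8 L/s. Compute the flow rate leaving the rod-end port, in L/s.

Cap-side area A_cap = π/4 × (165 mm)² = 21380 mm^2
Rod-side annular area A_ann = π/4 × (165² − 88.3²) = 15260 mm^2
Piston speed v = Q_in/A_cap; rod-end outflow Q_out = v × A_ann = Q_in × A_ann/A_cap.

Q_out ≈ 8.42 L/s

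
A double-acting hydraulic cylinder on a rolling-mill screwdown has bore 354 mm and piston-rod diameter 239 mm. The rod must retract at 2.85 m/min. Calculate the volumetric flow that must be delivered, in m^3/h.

Rod-side annular area A_ann = π/4 × (354² − 239²) = 53560 mm^2
Q = A × v

Q ≈ 9.16 m^3/h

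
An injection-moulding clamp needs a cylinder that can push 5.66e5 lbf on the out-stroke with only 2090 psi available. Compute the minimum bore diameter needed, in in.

D ≈ 18.6 in

Extension force acts on the full piston face: F = P × (π/4)D².
D = √(4F / (πP)) = √(4 × 5.66e5 lbf / (π × 2090 psi))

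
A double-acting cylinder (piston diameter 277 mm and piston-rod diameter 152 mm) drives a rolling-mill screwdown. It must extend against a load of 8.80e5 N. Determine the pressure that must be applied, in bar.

P ≈ 146 bar

Cap-side area A_cap = π/4 × (277 mm)² = 60260 mm^2
P = F / A = 8.80e5 N / A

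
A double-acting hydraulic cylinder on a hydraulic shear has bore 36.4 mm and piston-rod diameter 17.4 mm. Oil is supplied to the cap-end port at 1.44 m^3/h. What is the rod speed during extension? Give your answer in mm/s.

v ≈ 384 mm/s

Cap-side area A_cap = π/4 × (36.4 mm)² = 1041 mm^2
v = Q / A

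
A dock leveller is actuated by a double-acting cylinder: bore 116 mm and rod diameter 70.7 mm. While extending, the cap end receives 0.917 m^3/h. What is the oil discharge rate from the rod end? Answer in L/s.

Cap-side area A_cap = π/4 × (116 mm)² = 10570 mm^2
Rod-side annular area A_ann = π/4 × (116² − 70.7²) = 6643 mm^2
Piston speed v = Q_in/A_cap; rod-end outflow Q_out = v × A_ann = Q_in × A_ann/A_cap.

Q_out ≈ 0.160 L/s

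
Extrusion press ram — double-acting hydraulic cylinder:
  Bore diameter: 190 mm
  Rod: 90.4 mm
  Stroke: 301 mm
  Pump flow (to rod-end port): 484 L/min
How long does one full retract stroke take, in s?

t ≈ 0.818 s

Rod-side annular area A_ann = π/4 × (190² − 90.4²) = 21930 mm^2
Swept volume V = A × L; t = V / Q = A·L / Q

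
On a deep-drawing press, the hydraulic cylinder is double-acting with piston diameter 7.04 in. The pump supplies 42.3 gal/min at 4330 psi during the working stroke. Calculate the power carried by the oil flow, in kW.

Hydraulic power = P × Q

W ≈ 79.7 kW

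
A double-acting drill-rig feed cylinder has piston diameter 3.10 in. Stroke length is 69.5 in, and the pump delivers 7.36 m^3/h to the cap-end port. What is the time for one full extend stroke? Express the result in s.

Cap-side area A_cap = π/4 × (3.10 in)² = 7.548 in^2
Swept volume V = A × L; t = V / Q = A·L / Q

t ≈ 4.20 s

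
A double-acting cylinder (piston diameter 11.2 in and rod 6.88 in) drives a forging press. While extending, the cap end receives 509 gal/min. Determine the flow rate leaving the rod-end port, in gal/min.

Cap-side area A_cap = π/4 × (11.2 in)² = 98.52 in^2
Rod-side annular area A_ann = π/4 × (11.2² − 6.88²) = 61.34 in^2
Piston speed v = Q_in/A_cap; rod-end outflow Q_out = v × A_ann = Q_in × A_ann/A_cap.

Q_out ≈ 317 gal/min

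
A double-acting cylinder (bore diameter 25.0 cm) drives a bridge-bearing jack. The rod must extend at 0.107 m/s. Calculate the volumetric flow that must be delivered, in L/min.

Cap-side area A_cap = π/4 × (25.0 cm)² = 490.9 cm^2
Q = A × v

Q ≈ 315 L/min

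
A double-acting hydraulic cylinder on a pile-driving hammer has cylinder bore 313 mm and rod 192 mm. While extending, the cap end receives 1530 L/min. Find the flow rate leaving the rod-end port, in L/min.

Q_out ≈ 954 L/min

Cap-side area A_cap = π/4 × (313 mm)² = 76940 mm^2
Rod-side annular area A_ann = π/4 × (313² − 192²) = 47990 mm^2
Piston speed v = Q_in/A_cap; rod-end outflow Q_out = v × A_ann = Q_in × A_ann/A_cap.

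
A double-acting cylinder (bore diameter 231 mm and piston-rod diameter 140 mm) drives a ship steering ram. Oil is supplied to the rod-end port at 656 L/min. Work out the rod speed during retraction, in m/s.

v ≈ 0.412 m/s

Rod-side annular area A_ann = π/4 × (231² − 140²) = 26520 mm^2
Flow into the rod-end port fills the annular volume.
v = Q / A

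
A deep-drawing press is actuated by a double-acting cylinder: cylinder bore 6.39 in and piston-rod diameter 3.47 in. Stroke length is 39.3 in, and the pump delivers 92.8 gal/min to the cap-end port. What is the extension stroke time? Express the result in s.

Cap-side area A_cap = π/4 × (6.39 in)² = 32.07 in^2
Swept volume V = A × L; t = V / Q = A·L / Q

t ≈ 3.53 s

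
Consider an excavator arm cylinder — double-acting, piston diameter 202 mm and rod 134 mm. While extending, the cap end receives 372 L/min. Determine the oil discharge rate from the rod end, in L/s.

Cap-side area A_cap = π/4 × (202 mm)² = 32050 mm^2
Rod-side annular area A_ann = π/4 × (202² − 134²) = 17940 mm^2
Piston speed v = Q_in/A_cap; rod-end outflow Q_out = v × A_ann = Q_in × A_ann/A_cap.

Q_out ≈ 3.47 L/s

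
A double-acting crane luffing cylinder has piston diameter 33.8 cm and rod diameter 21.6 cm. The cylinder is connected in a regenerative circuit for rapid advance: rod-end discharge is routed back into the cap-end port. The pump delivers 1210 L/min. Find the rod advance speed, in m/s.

In regeneration the rod-end outflow joins the pump flow into the cap end, so the net volume the pump must supply per unit advance equals the rod cross-section area.
Rod cross-section A_rod = π/4 × (21.6 cm)² = 366.4 cm^2
v = Q_pump / A_rod

v ≈ 0.550 m/s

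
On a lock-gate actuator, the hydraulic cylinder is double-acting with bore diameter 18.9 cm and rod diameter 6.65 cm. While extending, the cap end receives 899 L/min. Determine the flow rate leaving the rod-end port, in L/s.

Q_out ≈ 13.1 L/s

Cap-side area A_cap = π/4 × (18.9 cm)² = 280.6 cm^2
Rod-side annular area A_ann = π/4 × (18.9² − 6.65²) = 245.8 cm^2
Piston speed v = Q_in/A_cap; rod-end outflow Q_out = v × A_ann = Q_in × A_ann/A_cap.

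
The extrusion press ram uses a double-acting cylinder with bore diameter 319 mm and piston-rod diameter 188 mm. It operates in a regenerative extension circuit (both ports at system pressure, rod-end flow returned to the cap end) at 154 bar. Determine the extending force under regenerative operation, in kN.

With equal pressure on both faces, forces on the annular region cancel; the net push is pressure × rod cross-section.
Rod cross-section A_rod = π/4 × (188 mm)² = 27760 mm^2
F = P × A_rod

F ≈ 427 kN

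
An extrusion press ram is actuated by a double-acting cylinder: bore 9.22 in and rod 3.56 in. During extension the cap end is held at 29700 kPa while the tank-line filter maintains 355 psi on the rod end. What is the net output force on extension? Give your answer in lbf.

Cap-side area A_cap = π/4 × (9.22 in)² = 66.77 in^2
Rod-side annular area A_ann = π/4 × (9.22² − 3.56²) = 56.81 in^2
Net thrust = P_cap·A_cap − P_rod·A_ann = 2.876e5 lbf − 20170 lbf

F ≈ 2.67e5 lbf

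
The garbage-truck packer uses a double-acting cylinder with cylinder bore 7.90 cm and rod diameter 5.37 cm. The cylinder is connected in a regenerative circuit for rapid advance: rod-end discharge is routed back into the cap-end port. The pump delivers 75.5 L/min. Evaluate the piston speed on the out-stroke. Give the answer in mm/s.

In regeneration the rod-end outflow joins the pump flow into the cap end, so the net volume the pump must supply per unit advance equals the rod cross-section area.
Rod cross-section A_rod = π/4 × (5.37 cm)² = 22.65 cm^2
v = Q_pump / A_rod

v ≈ 556 mm/s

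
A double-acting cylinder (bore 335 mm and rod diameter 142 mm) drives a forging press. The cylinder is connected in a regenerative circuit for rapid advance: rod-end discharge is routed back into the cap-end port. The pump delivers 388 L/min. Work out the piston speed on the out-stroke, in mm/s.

In regeneration the rod-end outflow joins the pump flow into the cap end, so the net volume the pump must supply per unit advance equals the rod cross-section area.
Rod cross-section A_rod = π/4 × (142 mm)² = 15840 mm^2
v = Q_pump / A_rod

v ≈ 408 mm/s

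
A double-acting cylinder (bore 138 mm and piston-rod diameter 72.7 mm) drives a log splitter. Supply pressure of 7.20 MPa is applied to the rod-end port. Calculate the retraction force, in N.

Rod-side annular area A_ann = π/4 × (138² − 72.7²) = 10810 mm^2
On retraction the pressure acts on the annular area (bore minus rod).
F = P × A_ann

F ≈ 77800 N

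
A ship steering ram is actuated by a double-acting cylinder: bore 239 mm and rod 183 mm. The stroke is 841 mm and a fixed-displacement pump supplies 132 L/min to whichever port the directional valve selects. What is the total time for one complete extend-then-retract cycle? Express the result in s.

t ≈ 24.2 s

Cap-side area A_cap = π/4 × (239 mm)² = 44860 mm^2
Rod-side annular area A_ann = π/4 × (239² − 183²) = 18560 mm^2
t_ext = A_cap·L/Q = 17.15 s
t_ret = A_ann·L/Q = 7.095 s
t_cycle = t_ext + t_ret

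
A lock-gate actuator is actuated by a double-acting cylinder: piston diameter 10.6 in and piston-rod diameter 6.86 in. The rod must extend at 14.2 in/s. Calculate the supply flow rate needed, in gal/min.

Cap-side area A_cap = π/4 × (10.6 in)² = 88.25 in^2
Q = A × v

Q ≈ 325 gal/min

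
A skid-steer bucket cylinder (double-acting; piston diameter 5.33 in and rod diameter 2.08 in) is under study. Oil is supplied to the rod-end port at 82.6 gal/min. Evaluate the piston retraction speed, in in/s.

Rod-side annular area A_ann = π/4 × (5.33² − 2.08²) = 18.91 in^2
Flow into the rod-end port fills the annular volume.
v = Q / A

v ≈ 16.8 in/s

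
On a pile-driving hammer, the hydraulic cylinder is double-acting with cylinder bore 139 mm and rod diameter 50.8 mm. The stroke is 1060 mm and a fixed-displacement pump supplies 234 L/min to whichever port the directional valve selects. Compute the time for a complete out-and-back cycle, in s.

t ≈ 7.70 s

Cap-side area A_cap = π/4 × (139 mm)² = 15170 mm^2
Rod-side annular area A_ann = π/4 × (139² − 50.8²) = 13150 mm^2
t_ext = A_cap·L/Q = 4.124 s
t_ret = A_ann·L/Q = 3.574 s
t_cycle = t_ext + t_ret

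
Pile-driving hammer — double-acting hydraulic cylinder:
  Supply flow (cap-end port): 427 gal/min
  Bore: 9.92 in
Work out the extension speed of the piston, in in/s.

Cap-side area A_cap = π/4 × (9.92 in)² = 77.29 in^2
v = Q / A

v ≈ 21.3 in/s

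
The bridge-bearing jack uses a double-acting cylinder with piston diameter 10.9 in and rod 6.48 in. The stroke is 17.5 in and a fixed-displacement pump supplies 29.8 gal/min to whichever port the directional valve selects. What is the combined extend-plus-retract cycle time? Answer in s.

t ≈ 23.4 s

Cap-side area A_cap = π/4 × (10.9 in)² = 93.31 in^2
Rod-side annular area A_ann = π/4 × (10.9² − 6.48²) = 60.33 in^2
t_ext = A_cap·L/Q = 14.23 s
t_ret = A_ann·L/Q = 9.203 s
t_cycle = t_ext + t_ret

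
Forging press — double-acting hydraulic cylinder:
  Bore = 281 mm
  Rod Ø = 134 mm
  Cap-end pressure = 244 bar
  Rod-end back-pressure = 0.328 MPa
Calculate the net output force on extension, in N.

F ≈ 1.50e6 N

Cap-side area A_cap = π/4 × (281 mm)² = 62020 mm^2
Rod-side annular area A_ann = π/4 × (281² − 134²) = 47910 mm^2
Net thrust = P_cap·A_cap − P_rod·A_ann = 1.513e6 N − 15720 N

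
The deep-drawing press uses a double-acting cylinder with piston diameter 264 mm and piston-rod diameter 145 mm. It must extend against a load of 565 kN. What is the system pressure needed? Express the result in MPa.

Cap-side area A_cap = π/4 × (264 mm)² = 54740 mm^2
P = F / A = 565 kN / A

P ≈ 10.3 MPa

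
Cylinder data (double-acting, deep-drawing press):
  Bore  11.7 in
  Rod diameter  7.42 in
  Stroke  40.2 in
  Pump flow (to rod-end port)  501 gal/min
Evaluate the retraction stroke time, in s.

t ≈ 1.34 s

Rod-side annular area A_ann = π/4 × (11.7² − 7.42²) = 64.27 in^2
Swept volume V = A × L; t = V / Q = A·L / Q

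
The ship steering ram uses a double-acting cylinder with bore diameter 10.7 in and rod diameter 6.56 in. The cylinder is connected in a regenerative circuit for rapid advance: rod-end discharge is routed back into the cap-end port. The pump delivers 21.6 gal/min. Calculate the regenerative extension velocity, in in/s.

In regeneration the rod-end outflow joins the pump flow into the cap end, so the net volume the pump must supply per unit advance equals the rod cross-section area.
Rod cross-section A_rod = π/4 × (6.56 in)² = 33.80 in^2
v = Q_pump / A_rod

v ≈ 2.46 in/s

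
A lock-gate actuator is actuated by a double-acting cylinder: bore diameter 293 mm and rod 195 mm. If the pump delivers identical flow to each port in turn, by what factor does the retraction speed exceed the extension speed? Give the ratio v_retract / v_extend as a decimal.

Cap-side area A_cap = π/4 × (293 mm)² = 67430 mm^2
Rod-side annular area A_ann = π/4 × (293² − 195²) = 37560 mm^2
For equal Q, v ∝ 1/A, so v_ret/v_ext = A_cap/A_ann.

v_ret/v_ext ≈ 1.80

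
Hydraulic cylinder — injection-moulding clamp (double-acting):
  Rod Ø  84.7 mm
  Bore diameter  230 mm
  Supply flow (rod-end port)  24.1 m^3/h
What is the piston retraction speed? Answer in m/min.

v ≈ 11.2 m/min

Rod-side annular area A_ann = π/4 × (230² − 84.7²) = 35910 mm^2
Flow into the rod-end port fills the annular volume.
v = Q / A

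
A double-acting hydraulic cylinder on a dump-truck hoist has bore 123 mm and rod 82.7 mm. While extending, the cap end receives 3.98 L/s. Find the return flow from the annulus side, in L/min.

Q_out ≈ 131 L/min

Cap-side area A_cap = π/4 × (123 mm)² = 11880 mm^2
Rod-side annular area A_ann = π/4 × (123² − 82.7²) = 6511 mm^2
Piston speed v = Q_in/A_cap; rod-end outflow Q_out = v × A_ann = Q_in × A_ann/A_cap.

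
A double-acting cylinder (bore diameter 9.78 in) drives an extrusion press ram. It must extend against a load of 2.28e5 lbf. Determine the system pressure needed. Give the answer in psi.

Cap-side area A_cap = π/4 × (9.78 in)² = 75.12 in^2
P = F / A = 2.28e5 lbf / A

P ≈ 3040 psi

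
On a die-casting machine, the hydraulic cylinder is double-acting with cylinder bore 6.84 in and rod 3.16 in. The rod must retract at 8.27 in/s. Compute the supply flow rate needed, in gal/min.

Q ≈ 62.1 gal/min

Rod-side annular area A_ann = π/4 × (6.84² − 3.16²) = 28.90 in^2
Q = A × v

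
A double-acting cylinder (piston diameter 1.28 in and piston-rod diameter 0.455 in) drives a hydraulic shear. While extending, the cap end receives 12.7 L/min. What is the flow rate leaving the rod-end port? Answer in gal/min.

Cap-side area A_cap = π/4 × (1.28 in)² = 1.287 in^2
Rod-side annular area A_ann = π/4 × (1.28² − 0.455²) = 1.124 in^2
Piston speed v = Q_in/A_cap; rod-end outflow Q_out = v × A_ann = Q_in × A_ann/A_cap.

Q_out ≈ 2.93 gal/min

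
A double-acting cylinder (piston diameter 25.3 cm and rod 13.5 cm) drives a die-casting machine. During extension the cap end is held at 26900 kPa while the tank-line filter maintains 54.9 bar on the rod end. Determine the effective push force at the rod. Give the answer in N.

Cap-side area A_cap = π/4 × (25.3 cm)² = 502.7 cm^2
Rod-side annular area A_ann = π/4 × (25.3² − 13.5²) = 359.6 cm^2
Net thrust = P_cap·A_cap − P_rod·A_ann = 1.352e6 N − 1.974e5 N

F ≈ 1.15e6 N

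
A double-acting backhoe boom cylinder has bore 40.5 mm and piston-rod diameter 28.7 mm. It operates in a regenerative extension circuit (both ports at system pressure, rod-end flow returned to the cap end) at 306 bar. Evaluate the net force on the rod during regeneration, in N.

F ≈ 19800 N

With equal pressure on both faces, forces on the annular region cancel; the net push is pressure × rod cross-section.
Rod cross-section A_rod = π/4 × (28.7 mm)² = 646.9 mm^2
F = P × A_rod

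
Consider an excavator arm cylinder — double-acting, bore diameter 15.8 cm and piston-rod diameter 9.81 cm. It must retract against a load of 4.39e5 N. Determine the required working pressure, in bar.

Rod-side annular area A_ann = π/4 × (15.8² − 9.81²) = 120.5 cm^2
Retraction: pressure acts on the annular area.
P = F / A = 4.39e5 N / A

P ≈ 364 bar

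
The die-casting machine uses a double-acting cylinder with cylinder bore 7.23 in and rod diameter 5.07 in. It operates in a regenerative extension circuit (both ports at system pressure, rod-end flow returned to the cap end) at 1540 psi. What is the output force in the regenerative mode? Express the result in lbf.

F ≈ 31100 lbf

With equal pressure on both faces, forces on the annular region cancel; the net push is pressure × rod cross-section.
Rod cross-section A_rod = π/4 × (5.07 in)² = 20.19 in^2
F = P × A_rod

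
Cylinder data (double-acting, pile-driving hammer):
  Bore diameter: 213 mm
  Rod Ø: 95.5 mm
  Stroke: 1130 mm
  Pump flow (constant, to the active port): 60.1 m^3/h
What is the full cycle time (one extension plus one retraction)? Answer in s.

t ≈ 4.34 s

Cap-side area A_cap = π/4 × (213 mm)² = 35630 mm^2
Rod-side annular area A_ann = π/4 × (213² − 95.5²) = 28470 mm^2
t_ext = A_cap·L/Q = 2.412 s
t_ret = A_ann·L/Q = 1.927 s
t_cycle = t_ext + t_ret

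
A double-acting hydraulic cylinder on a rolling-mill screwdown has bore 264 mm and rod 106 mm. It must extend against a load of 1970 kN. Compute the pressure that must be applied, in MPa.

P ≈ 36.0 MPa

Cap-side area A_cap = π/4 × (264 mm)² = 54740 mm^2
P = F / A = 1970 kN / A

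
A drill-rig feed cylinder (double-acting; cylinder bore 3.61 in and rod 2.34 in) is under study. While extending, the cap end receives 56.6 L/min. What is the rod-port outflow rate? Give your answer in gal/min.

Cap-side area A_cap = π/4 × (3.61 in)² = 10.24 in^2
Rod-side annular area A_ann = π/4 × (3.61² − 2.34²) = 5.935 in^2
Piston speed v = Q_in/A_cap; rod-end outflow Q_out = v × A_ann = Q_in × A_ann/A_cap.

Q_out ≈ 8.67 gal/min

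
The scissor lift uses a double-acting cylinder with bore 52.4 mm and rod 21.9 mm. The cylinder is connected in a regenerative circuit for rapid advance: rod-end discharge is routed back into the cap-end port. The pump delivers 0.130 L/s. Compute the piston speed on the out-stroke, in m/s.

v ≈ 0.345 m/s

In regeneration the rod-end outflow joins the pump flow into the cap end, so the net volume the pump must supply per unit advance equals the rod cross-section area.
Rod cross-section A_rod = π/4 × (21.9 mm)² = 376.7 mm^2
v = Q_pump / A_rod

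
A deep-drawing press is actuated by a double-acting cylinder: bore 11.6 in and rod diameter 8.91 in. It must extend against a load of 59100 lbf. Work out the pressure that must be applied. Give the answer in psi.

P ≈ 559 psi

Cap-side area A_cap = π/4 × (11.6 in)² = 105.7 in^2
P = F / A = 59100 lbf / A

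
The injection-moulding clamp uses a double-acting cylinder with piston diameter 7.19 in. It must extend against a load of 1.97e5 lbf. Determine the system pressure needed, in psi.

Cap-side area A_cap = π/4 × (7.19 in)² = 40.60 in^2
P = F / A = 1.97e5 lbf / A

P ≈ 4850 psi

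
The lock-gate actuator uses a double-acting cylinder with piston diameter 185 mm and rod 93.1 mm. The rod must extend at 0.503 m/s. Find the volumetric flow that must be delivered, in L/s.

Cap-side area A_cap = π/4 × (185 mm)² = 26880 mm^2
Q = A × v

Q ≈ 13.5 L/s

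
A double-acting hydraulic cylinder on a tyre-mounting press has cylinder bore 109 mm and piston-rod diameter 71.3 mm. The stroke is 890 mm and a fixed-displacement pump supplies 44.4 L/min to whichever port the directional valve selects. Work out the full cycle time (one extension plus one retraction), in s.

Cap-side area A_cap = π/4 × (109 mm)² = 9331 mm^2
Rod-side annular area A_ann = π/4 × (109² − 71.3²) = 5339 mm^2
t_ext = A_cap·L/Q = 11.22 s
t_ret = A_ann·L/Q = 6.421 s
t_cycle = t_ext + t_ret

t ≈ 17.6 s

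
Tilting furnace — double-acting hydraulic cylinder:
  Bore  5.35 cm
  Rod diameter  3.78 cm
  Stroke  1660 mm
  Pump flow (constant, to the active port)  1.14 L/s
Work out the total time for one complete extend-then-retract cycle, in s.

t ≈ 4.91 s

Cap-side area A_cap = π/4 × (5.35 cm)² = 22.48 cm^2
Rod-side annular area A_ann = π/4 × (5.35² − 3.78²) = 11.26 cm^2
t_ext = A_cap·L/Q = 3.273 s
t_ret = A_ann·L/Q = 1.639 s
t_cycle = t_ext + t_ret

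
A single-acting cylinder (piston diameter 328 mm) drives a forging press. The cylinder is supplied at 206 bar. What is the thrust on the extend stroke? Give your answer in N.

Cap-side area A_cap = π/4 × (328 mm)² = 84500 mm^2
F = P × A_cap = 206 bar × A_cap

F ≈ 1.74e6 N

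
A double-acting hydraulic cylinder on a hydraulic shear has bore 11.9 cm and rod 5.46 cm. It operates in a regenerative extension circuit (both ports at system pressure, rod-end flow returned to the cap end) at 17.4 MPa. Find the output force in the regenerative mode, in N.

F ≈ 40700 N

With equal pressure on both faces, forces on the annular region cancel; the net push is pressure × rod cross-section.
Rod cross-section A_rod = π/4 × (5.46 cm)² = 23.41 cm^2
F = P × A_rod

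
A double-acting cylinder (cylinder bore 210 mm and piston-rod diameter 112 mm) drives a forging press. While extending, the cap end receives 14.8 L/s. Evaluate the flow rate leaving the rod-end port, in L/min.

Cap-side area A_cap = π/4 × (210 mm)² = 34640 mm^2
Rod-side annular area A_ann = π/4 × (210² − 112²) = 24780 mm^2
Piston speed v = Q_in/A_cap; rod-end outflow Q_out = v × A_ann = Q_in × A_ann/A_cap.

Q_out ≈ 635 L/min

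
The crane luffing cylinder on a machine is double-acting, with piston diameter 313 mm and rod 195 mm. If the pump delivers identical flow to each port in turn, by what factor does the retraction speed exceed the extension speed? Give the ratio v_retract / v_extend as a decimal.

Cap-side area A_cap = π/4 × (313 mm)² = 76940 mm^2
Rod-side annular area A_ann = π/4 × (313² − 195²) = 47080 mm^2
For equal Q, v ∝ 1/A, so v_ret/v_ext = A_cap/A_ann.

v_ret/v_ext ≈ 1.63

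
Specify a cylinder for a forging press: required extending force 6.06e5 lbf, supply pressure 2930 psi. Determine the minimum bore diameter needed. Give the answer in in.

D ≈ 16.2 in

Extension force acts on the full piston face: F = P × (π/4)D².
D = √(4F / (πP)) = √(4 × 6.06e5 lbf / (π × 2930 psi))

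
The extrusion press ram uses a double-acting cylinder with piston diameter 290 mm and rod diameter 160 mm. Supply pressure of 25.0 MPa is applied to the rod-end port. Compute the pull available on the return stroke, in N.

F ≈ 1.15e6 N

Rod-side annular area A_ann = π/4 × (290² − 160²) = 45950 mm^2
On retraction the pressure acts on the annular area (bore minus rod).
F = P × A_ann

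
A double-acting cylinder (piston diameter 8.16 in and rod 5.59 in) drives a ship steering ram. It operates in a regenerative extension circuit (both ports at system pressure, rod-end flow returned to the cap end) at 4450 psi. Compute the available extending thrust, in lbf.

With equal pressure on both faces, forces on the annular region cancel; the net push is pressure × rod cross-section.
Rod cross-section A_rod = π/4 × (5.59 in)² = 24.54 in^2
F = P × A_rod

F ≈ 1.09e5 lbf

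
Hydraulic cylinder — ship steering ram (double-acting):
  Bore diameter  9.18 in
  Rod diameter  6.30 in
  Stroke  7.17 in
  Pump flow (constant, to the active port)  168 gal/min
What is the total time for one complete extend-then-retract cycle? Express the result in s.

Cap-side area A_cap = π/4 × (9.18 in)² = 66.19 in^2
Rod-side annular area A_ann = π/4 × (9.18² − 6.30²) = 35.01 in^2
t_ext = A_cap·L/Q = 0.7337 s
t_ret = A_ann·L/Q = 0.3882 s
t_cycle = t_ext + t_ret

t ≈ 1.12 s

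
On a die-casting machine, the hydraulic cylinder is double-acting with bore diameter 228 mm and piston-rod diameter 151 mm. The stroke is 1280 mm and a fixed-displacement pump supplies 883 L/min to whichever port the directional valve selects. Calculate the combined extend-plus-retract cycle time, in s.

t ≈ 5.54 s

Cap-side area A_cap = π/4 × (228 mm)² = 40830 mm^2
Rod-side annular area A_ann = π/4 × (228² − 151²) = 22920 mm^2
t_ext = A_cap·L/Q = 3.551 s
t_ret = A_ann·L/Q = 1.994 s
t_cycle = t_ext + t_ret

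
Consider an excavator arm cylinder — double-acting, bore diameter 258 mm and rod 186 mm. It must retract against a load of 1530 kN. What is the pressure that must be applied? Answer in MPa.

Rod-side annular area A_ann = π/4 × (258² − 186²) = 25110 mm^2
Retraction: pressure acts on the annular area.
P = F / A = 1530 kN / A

P ≈ 60.9 MPa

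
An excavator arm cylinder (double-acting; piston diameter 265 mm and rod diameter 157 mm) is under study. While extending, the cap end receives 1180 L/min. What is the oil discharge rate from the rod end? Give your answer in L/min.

Q_out ≈ 766 L/min

Cap-side area A_cap = π/4 × (265 mm)² = 55150 mm^2
Rod-side annular area A_ann = π/4 × (265² − 157²) = 35800 mm^2
Piston speed v = Q_in/A_cap; rod-end outflow Q_out = v × A_ann = Q_in × A_ann/A_cap.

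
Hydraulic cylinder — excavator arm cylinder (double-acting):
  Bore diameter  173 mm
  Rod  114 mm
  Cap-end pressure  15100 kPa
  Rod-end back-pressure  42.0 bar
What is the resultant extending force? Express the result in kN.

F ≈ 299 kN

Cap-side area A_cap = π/4 × (173 mm)² = 23510 mm^2
Rod-side annular area A_ann = π/4 × (173² − 114²) = 13300 mm^2
Net thrust = P_cap·A_cap − P_rod·A_ann = 354.9 kN − 55.86 kN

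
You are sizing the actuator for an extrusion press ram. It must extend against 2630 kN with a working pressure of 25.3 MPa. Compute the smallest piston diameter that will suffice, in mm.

D ≈ 364 mm

Extension force acts on the full piston face: F = P × (π/4)D².
D = √(4F / (πP)) = √(4 × 2630 kN / (π × 25.3 MPa))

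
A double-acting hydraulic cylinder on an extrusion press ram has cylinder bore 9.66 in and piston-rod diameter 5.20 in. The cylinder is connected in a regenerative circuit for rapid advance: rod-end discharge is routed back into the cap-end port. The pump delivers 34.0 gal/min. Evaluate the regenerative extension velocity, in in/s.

In regeneration the rod-end outflow joins the pump flow into the cap end, so the net volume the pump must supply per unit advance equals the rod cross-section area.
Rod cross-section A_rod = π/4 × (5.20 in)² = 21.24 in^2
v = Q_pump / A_rod

v ≈ 6.16 in/s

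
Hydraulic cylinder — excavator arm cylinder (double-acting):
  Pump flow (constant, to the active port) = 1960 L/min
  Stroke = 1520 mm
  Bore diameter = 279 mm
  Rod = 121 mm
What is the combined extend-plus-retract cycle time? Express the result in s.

Cap-side area A_cap = π/4 × (279 mm)² = 61140 mm^2
Rod-side annular area A_ann = π/4 × (279² − 121²) = 49640 mm^2
t_ext = A_cap·L/Q = 2.845 s
t_ret = A_ann·L/Q = 2.310 s
t_cycle = t_ext + t_ret

t ≈ 5.15 s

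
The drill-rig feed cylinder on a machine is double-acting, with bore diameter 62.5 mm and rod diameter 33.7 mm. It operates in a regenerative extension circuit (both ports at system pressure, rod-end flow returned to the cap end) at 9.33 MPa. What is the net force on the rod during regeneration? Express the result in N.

With equal pressure on both faces, forces on the annular region cancel; the net push is pressure × rod cross-section.
Rod cross-section A_rod = π/4 × (33.7 mm)² = 892.0 mm^2
F = P × A_rod

F ≈ 8320 N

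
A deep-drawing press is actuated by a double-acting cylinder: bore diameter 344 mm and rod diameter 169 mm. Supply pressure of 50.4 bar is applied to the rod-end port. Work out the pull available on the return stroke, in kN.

F ≈ 355 kN

Rod-side annular area A_ann = π/4 × (344² − 169²) = 70510 mm^2
On retraction the pressure acts on the annular area (bore minus rod).
F = P × A_ann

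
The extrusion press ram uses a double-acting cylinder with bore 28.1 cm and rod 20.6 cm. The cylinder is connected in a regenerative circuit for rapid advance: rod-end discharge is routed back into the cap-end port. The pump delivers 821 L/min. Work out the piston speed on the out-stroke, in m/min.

v ≈ 24.6 m/min

In regeneration the rod-end outflow joins the pump flow into the cap end, so the net volume the pump must supply per unit advance equals the rod cross-section area.
Rod cross-section A_rod = π/4 × (20.6 cm)² = 333.3 cm^2
v = Q_pump / A_rod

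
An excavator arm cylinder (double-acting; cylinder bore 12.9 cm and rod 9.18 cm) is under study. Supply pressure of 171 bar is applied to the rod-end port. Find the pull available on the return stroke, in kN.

Rod-side annular area A_ann = π/4 × (12.9² − 9.18²) = 64.51 cm^2
On retraction the pressure acts on the annular area (bore minus rod).
F = P × A_ann

F ≈ 110 kN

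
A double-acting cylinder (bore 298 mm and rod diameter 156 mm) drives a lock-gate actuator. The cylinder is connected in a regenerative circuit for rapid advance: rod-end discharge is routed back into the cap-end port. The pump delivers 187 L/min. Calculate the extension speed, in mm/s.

v ≈ 163 mm/s

In regeneration the rod-end outflow joins the pump flow into the cap end, so the net volume the pump must supply per unit advance equals the rod cross-section area.
Rod cross-section A_rod = π/4 × (156 mm)² = 19110 mm^2
v = Q_pump / A_rod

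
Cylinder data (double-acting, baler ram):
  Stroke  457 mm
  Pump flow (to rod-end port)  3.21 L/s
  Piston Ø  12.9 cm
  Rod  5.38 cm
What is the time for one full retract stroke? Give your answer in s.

t ≈ 1.54 s

Rod-side annular area A_ann = π/4 × (12.9² − 5.38²) = 108.0 cm^2
Swept volume V = A × L; t = V / Q = A·L / Q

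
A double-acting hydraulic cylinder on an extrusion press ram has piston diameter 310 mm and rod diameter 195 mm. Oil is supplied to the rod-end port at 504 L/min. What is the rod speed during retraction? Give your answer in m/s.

v ≈ 0.184 m/s

Rod-side annular area A_ann = π/4 × (310² − 195²) = 45610 mm^2
Flow into the rod-end port fills the annular volume.
v = Q / A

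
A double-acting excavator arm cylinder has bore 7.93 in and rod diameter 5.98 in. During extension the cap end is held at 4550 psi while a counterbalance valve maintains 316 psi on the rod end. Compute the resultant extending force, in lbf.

F ≈ 2.18e5 lbf

Cap-side area A_cap = π/4 × (7.93 in)² = 49.39 in^2
Rod-side annular area A_ann = π/4 × (7.93² − 5.98²) = 21.30 in^2
Net thrust = P_cap·A_cap − P_rod·A_ann = 2.247e5 lbf − 6732 lbf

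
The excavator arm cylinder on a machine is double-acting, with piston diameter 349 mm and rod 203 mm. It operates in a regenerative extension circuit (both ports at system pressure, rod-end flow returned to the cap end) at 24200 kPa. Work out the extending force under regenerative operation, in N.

With equal pressure on both faces, forces on the annular region cancel; the net push is pressure × rod cross-section.
Rod cross-section A_rod = π/4 × (203 mm)² = 32370 mm^2
F = P × A_rod

F ≈ 7.83e5 N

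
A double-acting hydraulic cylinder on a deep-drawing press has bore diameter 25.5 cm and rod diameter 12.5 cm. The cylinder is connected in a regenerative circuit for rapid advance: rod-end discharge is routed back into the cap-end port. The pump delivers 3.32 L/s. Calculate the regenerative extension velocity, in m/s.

v ≈ 0.271 m/s

In regeneration the rod-end outflow joins the pump flow into the cap end, so the net volume the pump must supply per unit advance equals the rod cross-section area.
Rod cross-section A_rod = π/4 × (12.5 cm)² = 122.7 cm^2
v = Q_pump / A_rod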